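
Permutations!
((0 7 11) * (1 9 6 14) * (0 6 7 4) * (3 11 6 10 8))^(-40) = (14) = [0, 1, 2, 3, 4, 5, 6, 7, 8, 9, 10, 11, 12, 13, 14]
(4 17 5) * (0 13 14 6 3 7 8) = [13, 1, 2, 7, 17, 4, 3, 8, 0, 9, 10, 11, 12, 14, 6, 15, 16, 5] = (0 13 14 6 3 7 8)(4 17 5)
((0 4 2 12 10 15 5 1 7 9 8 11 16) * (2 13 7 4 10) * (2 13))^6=[2, 9, 11, 3, 8, 7, 6, 10, 5, 15, 12, 1, 16, 0, 14, 13, 4]=(0 2 11 1 9 15 13)(4 8 5 7 10 12 16)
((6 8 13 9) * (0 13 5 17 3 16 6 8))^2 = (0 9 5 3 6 13 8 17 16) = [9, 1, 2, 6, 4, 3, 13, 7, 17, 5, 10, 11, 12, 8, 14, 15, 0, 16]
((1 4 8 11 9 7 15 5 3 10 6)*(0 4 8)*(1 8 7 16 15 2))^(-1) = (0 4)(1 2 7)(3 5 15 16 9 11 8 6 10) = [4, 2, 7, 5, 0, 15, 10, 1, 6, 11, 3, 8, 12, 13, 14, 16, 9]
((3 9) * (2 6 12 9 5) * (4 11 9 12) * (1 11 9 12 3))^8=(1 9 4 6 2 5 3 12 11)=[0, 9, 5, 12, 6, 3, 2, 7, 8, 4, 10, 1, 11]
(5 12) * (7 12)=(5 7 12)=[0, 1, 2, 3, 4, 7, 6, 12, 8, 9, 10, 11, 5]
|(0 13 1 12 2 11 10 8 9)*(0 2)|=20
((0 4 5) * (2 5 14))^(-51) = (0 5 2 14 4) = [5, 1, 14, 3, 0, 2, 6, 7, 8, 9, 10, 11, 12, 13, 4]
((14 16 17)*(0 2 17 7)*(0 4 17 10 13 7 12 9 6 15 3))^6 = [17, 1, 14, 4, 6, 5, 13, 9, 8, 10, 16, 11, 2, 12, 3, 7, 0, 15] = (0 17 15 7 9 10 16)(2 14 3 4 6 13 12)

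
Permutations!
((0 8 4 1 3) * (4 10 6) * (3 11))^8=(11)=[0, 1, 2, 3, 4, 5, 6, 7, 8, 9, 10, 11]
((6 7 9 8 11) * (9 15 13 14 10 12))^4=(6 14 8 15 12)(7 10 11 13 9)=[0, 1, 2, 3, 4, 5, 14, 10, 15, 7, 11, 13, 6, 9, 8, 12]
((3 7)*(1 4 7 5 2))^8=[0, 7, 4, 2, 3, 1, 6, 5]=(1 7 5)(2 4 3)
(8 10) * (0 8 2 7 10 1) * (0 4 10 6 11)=(0 8 1 4 10 2 7 6 11)=[8, 4, 7, 3, 10, 5, 11, 6, 1, 9, 2, 0]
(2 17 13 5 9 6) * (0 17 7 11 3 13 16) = [17, 1, 7, 13, 4, 9, 2, 11, 8, 6, 10, 3, 12, 5, 14, 15, 0, 16] = (0 17 16)(2 7 11 3 13 5 9 6)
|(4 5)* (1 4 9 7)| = |(1 4 5 9 7)| = 5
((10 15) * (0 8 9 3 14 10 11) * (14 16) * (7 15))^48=(0 15 10 16 9)(3 8 11 7 14)=[15, 1, 2, 8, 4, 5, 6, 14, 11, 0, 16, 7, 12, 13, 3, 10, 9]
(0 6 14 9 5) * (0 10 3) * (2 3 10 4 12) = [6, 1, 3, 0, 12, 4, 14, 7, 8, 5, 10, 11, 2, 13, 9] = (0 6 14 9 5 4 12 2 3)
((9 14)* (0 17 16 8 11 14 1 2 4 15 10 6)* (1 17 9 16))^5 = [4, 6, 0, 3, 9, 5, 2, 7, 11, 15, 1, 14, 12, 13, 16, 17, 8, 10] = (0 4 9 15 17 10 1 6 2)(8 11 14 16)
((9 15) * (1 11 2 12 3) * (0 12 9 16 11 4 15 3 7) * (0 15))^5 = (0 11 4 16 1 15 3 7 9 12 2) = [11, 15, 0, 7, 16, 5, 6, 9, 8, 12, 10, 4, 2, 13, 14, 3, 1]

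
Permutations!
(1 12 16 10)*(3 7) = (1 12 16 10)(3 7) = [0, 12, 2, 7, 4, 5, 6, 3, 8, 9, 1, 11, 16, 13, 14, 15, 10]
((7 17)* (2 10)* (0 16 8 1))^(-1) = [1, 8, 10, 3, 4, 5, 6, 17, 16, 9, 2, 11, 12, 13, 14, 15, 0, 7] = (0 1 8 16)(2 10)(7 17)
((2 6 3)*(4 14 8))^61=[0, 1, 6, 2, 14, 5, 3, 7, 4, 9, 10, 11, 12, 13, 8]=(2 6 3)(4 14 8)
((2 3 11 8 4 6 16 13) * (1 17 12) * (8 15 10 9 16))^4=(1 17 12)(2 10)(3 9)(4 6 8)(11 16)(13 15)=[0, 17, 10, 9, 6, 5, 8, 7, 4, 3, 2, 16, 1, 15, 14, 13, 11, 12]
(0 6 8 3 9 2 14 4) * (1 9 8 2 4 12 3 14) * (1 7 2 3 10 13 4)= (0 6 3 8 14 12 10 13 4)(1 9)(2 7)= [6, 9, 7, 8, 0, 5, 3, 2, 14, 1, 13, 11, 10, 4, 12]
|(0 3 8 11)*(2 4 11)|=|(0 3 8 2 4 11)|=6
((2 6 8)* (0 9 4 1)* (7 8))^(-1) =(0 1 4 9)(2 8 7 6) =[1, 4, 8, 3, 9, 5, 2, 6, 7, 0]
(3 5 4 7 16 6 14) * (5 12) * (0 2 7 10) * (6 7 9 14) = (0 2 9 14 3 12 5 4 10)(7 16) = [2, 1, 9, 12, 10, 4, 6, 16, 8, 14, 0, 11, 5, 13, 3, 15, 7]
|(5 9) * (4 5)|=|(4 5 9)|=3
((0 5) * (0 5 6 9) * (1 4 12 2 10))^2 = [9, 12, 1, 3, 2, 5, 0, 7, 8, 6, 4, 11, 10] = (0 9 6)(1 12 10 4 2)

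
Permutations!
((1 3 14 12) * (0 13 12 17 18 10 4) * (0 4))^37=[13, 3, 2, 14, 4, 5, 6, 7, 8, 9, 0, 11, 1, 12, 17, 15, 16, 18, 10]=(0 13 12 1 3 14 17 18 10)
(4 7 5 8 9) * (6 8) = [0, 1, 2, 3, 7, 6, 8, 5, 9, 4] = (4 7 5 6 8 9)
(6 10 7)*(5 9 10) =(5 9 10 7 6) =[0, 1, 2, 3, 4, 9, 5, 6, 8, 10, 7]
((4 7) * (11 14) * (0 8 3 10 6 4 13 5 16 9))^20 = [16, 1, 2, 0, 10, 7, 3, 6, 9, 5, 8, 11, 12, 4, 14, 15, 13] = (0 16 13 4 10 8 9 5 7 6 3)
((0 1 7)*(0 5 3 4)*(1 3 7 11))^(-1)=[4, 11, 2, 0, 3, 7, 6, 5, 8, 9, 10, 1]=(0 4 3)(1 11)(5 7)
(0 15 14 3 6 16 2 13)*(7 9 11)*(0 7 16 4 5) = (0 15 14 3 6 4 5)(2 13 7 9 11 16) = [15, 1, 13, 6, 5, 0, 4, 9, 8, 11, 10, 16, 12, 7, 3, 14, 2]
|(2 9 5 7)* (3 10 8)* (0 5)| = |(0 5 7 2 9)(3 10 8)| = 15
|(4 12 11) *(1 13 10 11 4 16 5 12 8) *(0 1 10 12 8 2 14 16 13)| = |(0 1)(2 14 16 5 8 10 11 13 12 4)| = 10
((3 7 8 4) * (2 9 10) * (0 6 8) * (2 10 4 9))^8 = (10)(0 6 8 9 4 3 7) = [6, 1, 2, 7, 3, 5, 8, 0, 9, 4, 10]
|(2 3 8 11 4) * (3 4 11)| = 2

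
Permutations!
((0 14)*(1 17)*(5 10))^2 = (17) = [0, 1, 2, 3, 4, 5, 6, 7, 8, 9, 10, 11, 12, 13, 14, 15, 16, 17]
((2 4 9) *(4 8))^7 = [0, 1, 9, 3, 8, 5, 6, 7, 2, 4] = (2 9 4 8)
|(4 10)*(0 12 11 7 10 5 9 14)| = |(0 12 11 7 10 4 5 9 14)| = 9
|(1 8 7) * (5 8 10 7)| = 6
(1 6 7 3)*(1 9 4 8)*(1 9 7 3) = (1 6 3 7)(4 8 9) = [0, 6, 2, 7, 8, 5, 3, 1, 9, 4]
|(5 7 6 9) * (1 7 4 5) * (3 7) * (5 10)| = 15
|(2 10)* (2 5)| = 3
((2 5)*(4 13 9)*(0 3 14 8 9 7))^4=[9, 1, 2, 4, 3, 5, 6, 8, 7, 0, 10, 11, 12, 14, 13]=(0 9)(3 4)(7 8)(13 14)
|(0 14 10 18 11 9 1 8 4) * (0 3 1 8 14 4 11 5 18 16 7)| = 24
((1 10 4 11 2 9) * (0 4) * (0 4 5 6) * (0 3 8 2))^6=(0 9 5 1 6 10 3 4 8 11 2)=[9, 6, 0, 4, 8, 1, 10, 7, 11, 5, 3, 2]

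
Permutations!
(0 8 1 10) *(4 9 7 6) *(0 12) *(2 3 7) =(0 8 1 10 12)(2 3 7 6 4 9) =[8, 10, 3, 7, 9, 5, 4, 6, 1, 2, 12, 11, 0]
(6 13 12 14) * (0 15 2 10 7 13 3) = (0 15 2 10 7 13 12 14 6 3) = [15, 1, 10, 0, 4, 5, 3, 13, 8, 9, 7, 11, 14, 12, 6, 2]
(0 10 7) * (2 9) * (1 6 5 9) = (0 10 7)(1 6 5 9 2) = [10, 6, 1, 3, 4, 9, 5, 0, 8, 2, 7]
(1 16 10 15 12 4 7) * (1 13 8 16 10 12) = (1 10 15)(4 7 13 8 16 12) = [0, 10, 2, 3, 7, 5, 6, 13, 16, 9, 15, 11, 4, 8, 14, 1, 12]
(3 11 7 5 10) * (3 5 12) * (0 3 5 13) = [3, 1, 2, 11, 4, 10, 6, 12, 8, 9, 13, 7, 5, 0] = (0 3 11 7 12 5 10 13)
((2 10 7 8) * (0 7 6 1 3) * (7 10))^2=[6, 0, 8, 10, 4, 5, 3, 2, 7, 9, 1]=(0 6 3 10 1)(2 8 7)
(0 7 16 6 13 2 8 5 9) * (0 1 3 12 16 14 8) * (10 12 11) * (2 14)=(0 7 2)(1 3 11 10 12 16 6 13 14 8 5 9)=[7, 3, 0, 11, 4, 9, 13, 2, 5, 1, 12, 10, 16, 14, 8, 15, 6]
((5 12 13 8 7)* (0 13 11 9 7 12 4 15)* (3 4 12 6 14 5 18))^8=(0 9 8 18 14 4 12)(3 5 15 11 13 7 6)=[9, 1, 2, 5, 12, 15, 3, 6, 18, 8, 10, 13, 0, 7, 4, 11, 16, 17, 14]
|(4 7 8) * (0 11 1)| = |(0 11 1)(4 7 8)| = 3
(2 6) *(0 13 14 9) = (0 13 14 9)(2 6) = [13, 1, 6, 3, 4, 5, 2, 7, 8, 0, 10, 11, 12, 14, 9]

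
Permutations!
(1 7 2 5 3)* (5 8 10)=[0, 7, 8, 1, 4, 3, 6, 2, 10, 9, 5]=(1 7 2 8 10 5 3)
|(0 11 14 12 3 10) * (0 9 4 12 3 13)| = |(0 11 14 3 10 9 4 12 13)| = 9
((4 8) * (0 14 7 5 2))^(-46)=(0 2 5 7 14)=[2, 1, 5, 3, 4, 7, 6, 14, 8, 9, 10, 11, 12, 13, 0]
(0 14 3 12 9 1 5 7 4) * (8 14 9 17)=[9, 5, 2, 12, 0, 7, 6, 4, 14, 1, 10, 11, 17, 13, 3, 15, 16, 8]=(0 9 1 5 7 4)(3 12 17 8 14)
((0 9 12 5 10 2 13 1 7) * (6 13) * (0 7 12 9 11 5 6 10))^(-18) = (1 6)(12 13) = [0, 6, 2, 3, 4, 5, 1, 7, 8, 9, 10, 11, 13, 12]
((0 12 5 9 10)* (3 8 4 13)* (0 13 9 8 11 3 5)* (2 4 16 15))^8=(2 15 16 8 5 13 10 9 4)=[0, 1, 15, 3, 2, 13, 6, 7, 5, 4, 9, 11, 12, 10, 14, 16, 8]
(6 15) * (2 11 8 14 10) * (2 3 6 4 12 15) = (2 11 8 14 10 3 6)(4 12 15) = [0, 1, 11, 6, 12, 5, 2, 7, 14, 9, 3, 8, 15, 13, 10, 4]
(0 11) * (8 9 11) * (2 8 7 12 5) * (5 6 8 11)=(0 7 12 6 8 9 5 2 11)=[7, 1, 11, 3, 4, 2, 8, 12, 9, 5, 10, 0, 6]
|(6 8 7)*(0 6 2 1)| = 6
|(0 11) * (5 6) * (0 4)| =6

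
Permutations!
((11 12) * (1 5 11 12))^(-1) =(12)(1 11 5) =[0, 11, 2, 3, 4, 1, 6, 7, 8, 9, 10, 5, 12]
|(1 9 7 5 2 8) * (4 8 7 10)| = |(1 9 10 4 8)(2 7 5)| = 15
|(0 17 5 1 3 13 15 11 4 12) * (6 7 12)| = 12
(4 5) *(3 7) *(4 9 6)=(3 7)(4 5 9 6)=[0, 1, 2, 7, 5, 9, 4, 3, 8, 6]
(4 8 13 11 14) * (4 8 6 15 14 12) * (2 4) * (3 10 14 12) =(2 4 6 15 12)(3 10 14 8 13 11) =[0, 1, 4, 10, 6, 5, 15, 7, 13, 9, 14, 3, 2, 11, 8, 12]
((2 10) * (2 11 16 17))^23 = (2 16 10 17 11) = [0, 1, 16, 3, 4, 5, 6, 7, 8, 9, 17, 2, 12, 13, 14, 15, 10, 11]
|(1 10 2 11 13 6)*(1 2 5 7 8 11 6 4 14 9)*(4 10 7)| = 10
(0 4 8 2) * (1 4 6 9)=[6, 4, 0, 3, 8, 5, 9, 7, 2, 1]=(0 6 9 1 4 8 2)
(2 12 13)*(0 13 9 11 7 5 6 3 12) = [13, 1, 0, 12, 4, 6, 3, 5, 8, 11, 10, 7, 9, 2] = (0 13 2)(3 12 9 11 7 5 6)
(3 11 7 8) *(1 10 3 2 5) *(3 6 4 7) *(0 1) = (0 1 10 6 4 7 8 2 5)(3 11) = [1, 10, 5, 11, 7, 0, 4, 8, 2, 9, 6, 3]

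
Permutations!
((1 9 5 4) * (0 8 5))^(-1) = (0 9 1 4 5 8) = [9, 4, 2, 3, 5, 8, 6, 7, 0, 1]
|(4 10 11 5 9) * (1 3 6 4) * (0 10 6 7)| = |(0 10 11 5 9 1 3 7)(4 6)| = 8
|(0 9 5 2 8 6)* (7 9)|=7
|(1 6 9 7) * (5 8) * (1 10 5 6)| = 6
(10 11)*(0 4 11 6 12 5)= (0 4 11 10 6 12 5)= [4, 1, 2, 3, 11, 0, 12, 7, 8, 9, 6, 10, 5]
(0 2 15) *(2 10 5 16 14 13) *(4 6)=(0 10 5 16 14 13 2 15)(4 6)=[10, 1, 15, 3, 6, 16, 4, 7, 8, 9, 5, 11, 12, 2, 13, 0, 14]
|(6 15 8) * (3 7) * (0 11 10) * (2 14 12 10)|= |(0 11 2 14 12 10)(3 7)(6 15 8)|= 6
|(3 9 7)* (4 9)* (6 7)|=|(3 4 9 6 7)|=5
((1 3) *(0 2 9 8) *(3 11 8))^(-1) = [8, 3, 0, 9, 4, 5, 6, 7, 11, 2, 10, 1] = (0 8 11 1 3 9 2)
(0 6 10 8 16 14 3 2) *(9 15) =(0 6 10 8 16 14 3 2)(9 15) =[6, 1, 0, 2, 4, 5, 10, 7, 16, 15, 8, 11, 12, 13, 3, 9, 14]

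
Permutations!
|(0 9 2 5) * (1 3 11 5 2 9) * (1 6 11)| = 4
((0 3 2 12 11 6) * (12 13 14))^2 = (0 2 14 11)(3 13 12 6) = [2, 1, 14, 13, 4, 5, 3, 7, 8, 9, 10, 0, 6, 12, 11]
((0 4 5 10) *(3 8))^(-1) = (0 10 5 4)(3 8) = [10, 1, 2, 8, 0, 4, 6, 7, 3, 9, 5]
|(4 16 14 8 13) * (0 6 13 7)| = 8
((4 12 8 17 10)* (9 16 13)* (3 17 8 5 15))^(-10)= (3 12 17 5 10 15 4)(9 13 16)= [0, 1, 2, 12, 3, 10, 6, 7, 8, 13, 15, 11, 17, 16, 14, 4, 9, 5]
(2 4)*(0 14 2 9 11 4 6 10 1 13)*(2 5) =(0 14 5 2 6 10 1 13)(4 9 11) =[14, 13, 6, 3, 9, 2, 10, 7, 8, 11, 1, 4, 12, 0, 5]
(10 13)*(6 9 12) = [0, 1, 2, 3, 4, 5, 9, 7, 8, 12, 13, 11, 6, 10] = (6 9 12)(10 13)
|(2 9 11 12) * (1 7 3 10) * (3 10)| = 12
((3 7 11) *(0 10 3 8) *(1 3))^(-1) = (0 8 11 7 3 1 10) = [8, 10, 2, 1, 4, 5, 6, 3, 11, 9, 0, 7]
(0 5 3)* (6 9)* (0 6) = [5, 1, 2, 6, 4, 3, 9, 7, 8, 0] = (0 5 3 6 9)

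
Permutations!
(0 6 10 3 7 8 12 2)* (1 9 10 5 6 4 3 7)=(0 4 3 1 9 10 7 8 12 2)(5 6)=[4, 9, 0, 1, 3, 6, 5, 8, 12, 10, 7, 11, 2]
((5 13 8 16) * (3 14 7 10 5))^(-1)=[0, 1, 2, 16, 4, 10, 6, 14, 13, 9, 7, 11, 12, 5, 3, 15, 8]=(3 16 8 13 5 10 7 14)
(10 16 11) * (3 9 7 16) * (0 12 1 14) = (0 12 1 14)(3 9 7 16 11 10) = [12, 14, 2, 9, 4, 5, 6, 16, 8, 7, 3, 10, 1, 13, 0, 15, 11]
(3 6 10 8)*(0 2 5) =(0 2 5)(3 6 10 8) =[2, 1, 5, 6, 4, 0, 10, 7, 3, 9, 8]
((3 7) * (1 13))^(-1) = (1 13)(3 7) = [0, 13, 2, 7, 4, 5, 6, 3, 8, 9, 10, 11, 12, 1]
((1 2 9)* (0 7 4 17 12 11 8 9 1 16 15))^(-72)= (0 16 8 12 4)(7 15 9 11 17)= [16, 1, 2, 3, 0, 5, 6, 15, 12, 11, 10, 17, 4, 13, 14, 9, 8, 7]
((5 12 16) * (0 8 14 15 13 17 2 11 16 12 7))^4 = (0 13 16 8 17 5 14 2 7 15 11) = [13, 1, 7, 3, 4, 14, 6, 15, 17, 9, 10, 0, 12, 16, 2, 11, 8, 5]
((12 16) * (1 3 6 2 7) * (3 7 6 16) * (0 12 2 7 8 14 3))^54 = (1 6 16 14)(2 3 8 7) = [0, 6, 3, 8, 4, 5, 16, 2, 7, 9, 10, 11, 12, 13, 1, 15, 14]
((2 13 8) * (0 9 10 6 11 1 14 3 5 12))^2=[10, 3, 8, 12, 4, 0, 1, 7, 13, 6, 11, 14, 9, 2, 5]=(0 10 11 14 5)(1 3 12 9 6)(2 8 13)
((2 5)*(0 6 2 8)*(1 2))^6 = (8) = [0, 1, 2, 3, 4, 5, 6, 7, 8]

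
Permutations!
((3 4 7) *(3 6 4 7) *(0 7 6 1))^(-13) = (0 1 7)(3 4 6) = [1, 7, 2, 4, 6, 5, 3, 0]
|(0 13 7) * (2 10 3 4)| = 12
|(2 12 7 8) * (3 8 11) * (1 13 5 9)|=12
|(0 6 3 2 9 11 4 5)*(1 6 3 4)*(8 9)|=|(0 3 2 8 9 11 1 6 4 5)|=10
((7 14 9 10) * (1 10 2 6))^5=[0, 2, 14, 3, 4, 5, 9, 1, 8, 7, 6, 11, 12, 13, 10]=(1 2 14 10 6 9 7)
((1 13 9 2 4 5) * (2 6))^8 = (1 13 9 6 2 4 5) = [0, 13, 4, 3, 5, 1, 2, 7, 8, 6, 10, 11, 12, 9]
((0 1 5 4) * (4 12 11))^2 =(0 5 11)(1 12 4) =[5, 12, 2, 3, 1, 11, 6, 7, 8, 9, 10, 0, 4]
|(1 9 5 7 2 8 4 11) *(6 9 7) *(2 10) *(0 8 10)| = |(0 8 4 11 1 7)(2 10)(5 6 9)| = 6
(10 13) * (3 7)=[0, 1, 2, 7, 4, 5, 6, 3, 8, 9, 13, 11, 12, 10]=(3 7)(10 13)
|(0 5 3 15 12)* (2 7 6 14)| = 20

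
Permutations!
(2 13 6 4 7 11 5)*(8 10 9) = (2 13 6 4 7 11 5)(8 10 9) = [0, 1, 13, 3, 7, 2, 4, 11, 10, 8, 9, 5, 12, 6]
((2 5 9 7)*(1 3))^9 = (1 3)(2 5 9 7) = [0, 3, 5, 1, 4, 9, 6, 2, 8, 7]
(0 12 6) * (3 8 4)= (0 12 6)(3 8 4)= [12, 1, 2, 8, 3, 5, 0, 7, 4, 9, 10, 11, 6]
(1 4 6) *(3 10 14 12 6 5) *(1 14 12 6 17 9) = [0, 4, 2, 10, 5, 3, 14, 7, 8, 1, 12, 11, 17, 13, 6, 15, 16, 9] = (1 4 5 3 10 12 17 9)(6 14)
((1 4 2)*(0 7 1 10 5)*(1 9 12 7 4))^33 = (12)(0 10 4 5 2) = [10, 1, 0, 3, 5, 2, 6, 7, 8, 9, 4, 11, 12]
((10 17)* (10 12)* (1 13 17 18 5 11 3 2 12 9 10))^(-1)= (1 12 2 3 11 5 18 10 9 17 13)= [0, 12, 3, 11, 4, 18, 6, 7, 8, 17, 9, 5, 2, 1, 14, 15, 16, 13, 10]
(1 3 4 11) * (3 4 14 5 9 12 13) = (1 4 11)(3 14 5 9 12 13) = [0, 4, 2, 14, 11, 9, 6, 7, 8, 12, 10, 1, 13, 3, 5]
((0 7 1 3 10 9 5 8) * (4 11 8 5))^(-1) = (0 8 11 4 9 10 3 1 7) = [8, 7, 2, 1, 9, 5, 6, 0, 11, 10, 3, 4]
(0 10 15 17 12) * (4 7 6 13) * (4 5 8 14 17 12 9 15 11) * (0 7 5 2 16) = (0 10 11 4 5 8 14 17 9 15 12 7 6 13 2 16) = [10, 1, 16, 3, 5, 8, 13, 6, 14, 15, 11, 4, 7, 2, 17, 12, 0, 9]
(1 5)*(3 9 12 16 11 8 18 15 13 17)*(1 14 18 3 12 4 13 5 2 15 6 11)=(1 2 15 5 14 18 6 11 8 3 9 4 13 17 12 16)=[0, 2, 15, 9, 13, 14, 11, 7, 3, 4, 10, 8, 16, 17, 18, 5, 1, 12, 6]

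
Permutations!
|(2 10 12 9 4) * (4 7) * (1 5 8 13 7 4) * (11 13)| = |(1 5 8 11 13 7)(2 10 12 9 4)| = 30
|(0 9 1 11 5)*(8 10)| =10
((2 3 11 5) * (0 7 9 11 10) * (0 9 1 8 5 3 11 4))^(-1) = [4, 7, 5, 11, 9, 8, 6, 0, 1, 10, 3, 2] = (0 4 9 10 3 11 2 5 8 1 7)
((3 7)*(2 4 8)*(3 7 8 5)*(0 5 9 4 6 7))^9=(0 3 2 7 5 8 6)(4 9)=[3, 1, 7, 2, 9, 8, 0, 5, 6, 4]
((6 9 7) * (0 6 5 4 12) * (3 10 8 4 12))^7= (0 6 9 7 5 12)(3 4 8 10)= [6, 1, 2, 4, 8, 12, 9, 5, 10, 7, 3, 11, 0]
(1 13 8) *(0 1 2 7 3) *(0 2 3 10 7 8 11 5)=(0 1 13 11 5)(2 8 3)(7 10)=[1, 13, 8, 2, 4, 0, 6, 10, 3, 9, 7, 5, 12, 11]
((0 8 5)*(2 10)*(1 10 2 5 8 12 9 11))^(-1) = (0 5 10 1 11 9 12) = [5, 11, 2, 3, 4, 10, 6, 7, 8, 12, 1, 9, 0]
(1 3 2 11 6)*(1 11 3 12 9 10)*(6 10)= (1 12 9 6 11 10)(2 3)= [0, 12, 3, 2, 4, 5, 11, 7, 8, 6, 1, 10, 9]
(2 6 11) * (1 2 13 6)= [0, 2, 1, 3, 4, 5, 11, 7, 8, 9, 10, 13, 12, 6]= (1 2)(6 11 13)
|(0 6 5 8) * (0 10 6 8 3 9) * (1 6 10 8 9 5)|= |(10)(0 9)(1 6)(3 5)|= 2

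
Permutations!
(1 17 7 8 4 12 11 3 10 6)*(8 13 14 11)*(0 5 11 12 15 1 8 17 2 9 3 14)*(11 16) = (0 5 16 11 14 12 17 7 13)(1 2 9 3 10 6 8 4 15) = [5, 2, 9, 10, 15, 16, 8, 13, 4, 3, 6, 14, 17, 0, 12, 1, 11, 7]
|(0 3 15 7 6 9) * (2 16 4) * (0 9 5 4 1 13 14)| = |(0 3 15 7 6 5 4 2 16 1 13 14)| = 12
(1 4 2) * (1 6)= (1 4 2 6)= [0, 4, 6, 3, 2, 5, 1]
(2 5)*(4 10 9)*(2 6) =[0, 1, 5, 3, 10, 6, 2, 7, 8, 4, 9] =(2 5 6)(4 10 9)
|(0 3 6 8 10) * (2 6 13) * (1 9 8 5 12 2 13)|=12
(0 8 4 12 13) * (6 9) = (0 8 4 12 13)(6 9) = [8, 1, 2, 3, 12, 5, 9, 7, 4, 6, 10, 11, 13, 0]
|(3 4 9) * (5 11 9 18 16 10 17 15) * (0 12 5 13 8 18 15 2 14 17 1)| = 42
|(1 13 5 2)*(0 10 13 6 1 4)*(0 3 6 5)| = 6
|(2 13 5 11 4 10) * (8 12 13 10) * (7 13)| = |(2 10)(4 8 12 7 13 5 11)| = 14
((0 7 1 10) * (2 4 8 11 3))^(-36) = (2 3 11 8 4) = [0, 1, 3, 11, 2, 5, 6, 7, 4, 9, 10, 8]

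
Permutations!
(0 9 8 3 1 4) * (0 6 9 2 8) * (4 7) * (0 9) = (9)(0 2 8 3 1 7 4 6) = [2, 7, 8, 1, 6, 5, 0, 4, 3, 9]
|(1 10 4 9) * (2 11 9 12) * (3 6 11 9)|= |(1 10 4 12 2 9)(3 6 11)|= 6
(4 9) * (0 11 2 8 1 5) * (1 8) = [11, 5, 1, 3, 9, 0, 6, 7, 8, 4, 10, 2] = (0 11 2 1 5)(4 9)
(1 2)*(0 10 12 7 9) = [10, 2, 1, 3, 4, 5, 6, 9, 8, 0, 12, 11, 7] = (0 10 12 7 9)(1 2)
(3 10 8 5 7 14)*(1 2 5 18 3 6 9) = [0, 2, 5, 10, 4, 7, 9, 14, 18, 1, 8, 11, 12, 13, 6, 15, 16, 17, 3] = (1 2 5 7 14 6 9)(3 10 8 18)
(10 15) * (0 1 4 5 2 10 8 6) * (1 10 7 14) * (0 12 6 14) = (0 10 15 8 14 1 4 5 2 7)(6 12) = [10, 4, 7, 3, 5, 2, 12, 0, 14, 9, 15, 11, 6, 13, 1, 8]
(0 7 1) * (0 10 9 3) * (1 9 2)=(0 7 9 3)(1 10 2)=[7, 10, 1, 0, 4, 5, 6, 9, 8, 3, 2]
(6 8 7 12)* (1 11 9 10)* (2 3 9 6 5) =[0, 11, 3, 9, 4, 2, 8, 12, 7, 10, 1, 6, 5] =(1 11 6 8 7 12 5 2 3 9 10)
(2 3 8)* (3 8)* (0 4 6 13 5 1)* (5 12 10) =(0 4 6 13 12 10 5 1)(2 8) =[4, 0, 8, 3, 6, 1, 13, 7, 2, 9, 5, 11, 10, 12]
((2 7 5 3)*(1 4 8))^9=(8)(2 7 5 3)=[0, 1, 7, 2, 4, 3, 6, 5, 8]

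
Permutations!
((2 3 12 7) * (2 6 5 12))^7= (2 3)(5 6 7 12)= [0, 1, 3, 2, 4, 6, 7, 12, 8, 9, 10, 11, 5]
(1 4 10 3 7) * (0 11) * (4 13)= (0 11)(1 13 4 10 3 7)= [11, 13, 2, 7, 10, 5, 6, 1, 8, 9, 3, 0, 12, 4]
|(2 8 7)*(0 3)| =|(0 3)(2 8 7)| =6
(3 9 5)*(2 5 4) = (2 5 3 9 4) = [0, 1, 5, 9, 2, 3, 6, 7, 8, 4]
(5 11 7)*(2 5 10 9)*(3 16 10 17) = (2 5 11 7 17 3 16 10 9) = [0, 1, 5, 16, 4, 11, 6, 17, 8, 2, 9, 7, 12, 13, 14, 15, 10, 3]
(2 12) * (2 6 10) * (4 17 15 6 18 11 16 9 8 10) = (2 12 18 11 16 9 8 10)(4 17 15 6) = [0, 1, 12, 3, 17, 5, 4, 7, 10, 8, 2, 16, 18, 13, 14, 6, 9, 15, 11]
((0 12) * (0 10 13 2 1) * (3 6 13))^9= (0 12 10 3 6 13 2 1)= [12, 0, 1, 6, 4, 5, 13, 7, 8, 9, 3, 11, 10, 2]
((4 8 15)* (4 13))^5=(4 8 15 13)=[0, 1, 2, 3, 8, 5, 6, 7, 15, 9, 10, 11, 12, 4, 14, 13]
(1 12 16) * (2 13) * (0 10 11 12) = (0 10 11 12 16 1)(2 13) = [10, 0, 13, 3, 4, 5, 6, 7, 8, 9, 11, 12, 16, 2, 14, 15, 1]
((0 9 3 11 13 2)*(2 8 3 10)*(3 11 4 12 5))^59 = (0 2 10 9)(3 5 12 4)(8 13 11) = [2, 1, 10, 5, 3, 12, 6, 7, 13, 0, 9, 8, 4, 11]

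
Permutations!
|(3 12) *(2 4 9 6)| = |(2 4 9 6)(3 12)| = 4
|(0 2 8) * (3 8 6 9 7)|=|(0 2 6 9 7 3 8)|=7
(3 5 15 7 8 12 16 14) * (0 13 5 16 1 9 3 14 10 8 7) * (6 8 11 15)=(0 13 5 6 8 12 1 9 3 16 10 11 15)=[13, 9, 2, 16, 4, 6, 8, 7, 12, 3, 11, 15, 1, 5, 14, 0, 10]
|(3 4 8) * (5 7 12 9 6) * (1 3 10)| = |(1 3 4 8 10)(5 7 12 9 6)| = 5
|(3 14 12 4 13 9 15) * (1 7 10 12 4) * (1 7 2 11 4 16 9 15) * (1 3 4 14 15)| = 30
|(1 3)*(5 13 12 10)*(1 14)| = 12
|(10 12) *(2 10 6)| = |(2 10 12 6)| = 4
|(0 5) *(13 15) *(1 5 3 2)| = |(0 3 2 1 5)(13 15)| = 10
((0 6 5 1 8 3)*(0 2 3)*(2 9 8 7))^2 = (0 5 7 3 8 6 1 2 9) = [5, 2, 9, 8, 4, 7, 1, 3, 6, 0]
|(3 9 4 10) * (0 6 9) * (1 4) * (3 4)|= |(0 6 9 1 3)(4 10)|= 10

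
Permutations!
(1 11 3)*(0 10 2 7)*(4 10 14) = (0 14 4 10 2 7)(1 11 3) = [14, 11, 7, 1, 10, 5, 6, 0, 8, 9, 2, 3, 12, 13, 4]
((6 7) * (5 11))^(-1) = (5 11)(6 7) = [0, 1, 2, 3, 4, 11, 7, 6, 8, 9, 10, 5]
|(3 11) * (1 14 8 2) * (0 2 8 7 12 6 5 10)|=|(0 2 1 14 7 12 6 5 10)(3 11)|=18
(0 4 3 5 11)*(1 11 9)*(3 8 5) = (0 4 8 5 9 1 11) = [4, 11, 2, 3, 8, 9, 6, 7, 5, 1, 10, 0]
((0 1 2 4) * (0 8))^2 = (0 2 8 1 4) = [2, 4, 8, 3, 0, 5, 6, 7, 1]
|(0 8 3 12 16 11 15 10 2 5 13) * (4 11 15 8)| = |(0 4 11 8 3 12 16 15 10 2 5 13)| = 12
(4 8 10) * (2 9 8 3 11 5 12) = (2 9 8 10 4 3 11 5 12) = [0, 1, 9, 11, 3, 12, 6, 7, 10, 8, 4, 5, 2]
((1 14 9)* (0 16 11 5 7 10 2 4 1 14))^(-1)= (0 1 4 2 10 7 5 11 16)(9 14)= [1, 4, 10, 3, 2, 11, 6, 5, 8, 14, 7, 16, 12, 13, 9, 15, 0]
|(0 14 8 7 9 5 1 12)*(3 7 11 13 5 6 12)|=12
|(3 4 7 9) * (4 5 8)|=6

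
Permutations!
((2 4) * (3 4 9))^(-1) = [0, 1, 4, 9, 3, 5, 6, 7, 8, 2] = (2 4 3 9)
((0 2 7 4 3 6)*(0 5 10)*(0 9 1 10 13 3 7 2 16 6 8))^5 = [3, 9, 2, 5, 7, 16, 0, 4, 13, 10, 1, 11, 12, 6, 14, 15, 8] = (0 3 5 16 8 13 6)(1 9 10)(4 7)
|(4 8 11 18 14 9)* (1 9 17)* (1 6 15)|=10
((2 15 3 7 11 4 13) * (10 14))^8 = (2 15 3 7 11 4 13) = [0, 1, 15, 7, 13, 5, 6, 11, 8, 9, 10, 4, 12, 2, 14, 3]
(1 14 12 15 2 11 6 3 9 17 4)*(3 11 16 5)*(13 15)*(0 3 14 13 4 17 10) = (17)(0 3 9 10)(1 13 15 2 16 5 14 12 4)(6 11) = [3, 13, 16, 9, 1, 14, 11, 7, 8, 10, 0, 6, 4, 15, 12, 2, 5, 17]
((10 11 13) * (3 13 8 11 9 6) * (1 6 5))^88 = (1 10 6 9 3 5 13) = [0, 10, 2, 5, 4, 13, 9, 7, 8, 3, 6, 11, 12, 1]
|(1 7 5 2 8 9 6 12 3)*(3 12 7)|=6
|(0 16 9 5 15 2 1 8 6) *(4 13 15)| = |(0 16 9 5 4 13 15 2 1 8 6)| = 11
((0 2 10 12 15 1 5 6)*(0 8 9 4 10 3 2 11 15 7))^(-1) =(0 7 12 10 4 9 8 6 5 1 15 11)(2 3) =[7, 15, 3, 2, 9, 1, 5, 12, 6, 8, 4, 0, 10, 13, 14, 11]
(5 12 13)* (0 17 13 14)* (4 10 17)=(0 4 10 17 13 5 12 14)=[4, 1, 2, 3, 10, 12, 6, 7, 8, 9, 17, 11, 14, 5, 0, 15, 16, 13]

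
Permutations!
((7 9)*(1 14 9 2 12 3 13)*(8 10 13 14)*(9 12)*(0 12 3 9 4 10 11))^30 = (14)(0 1 4 9 11 13 2 12 8 10 7) = [1, 4, 12, 3, 9, 5, 6, 0, 10, 11, 7, 13, 8, 2, 14]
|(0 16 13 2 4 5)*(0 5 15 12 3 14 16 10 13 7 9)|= |(0 10 13 2 4 15 12 3 14 16 7 9)|= 12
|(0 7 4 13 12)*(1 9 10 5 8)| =5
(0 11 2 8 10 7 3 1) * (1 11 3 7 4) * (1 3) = (0 1)(2 8 10 4 3 11) = [1, 0, 8, 11, 3, 5, 6, 7, 10, 9, 4, 2]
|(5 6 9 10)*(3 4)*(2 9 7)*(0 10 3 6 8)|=12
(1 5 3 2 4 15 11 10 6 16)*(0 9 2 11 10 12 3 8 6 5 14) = [9, 14, 4, 11, 15, 8, 16, 7, 6, 2, 5, 12, 3, 13, 0, 10, 1] = (0 9 2 4 15 10 5 8 6 16 1 14)(3 11 12)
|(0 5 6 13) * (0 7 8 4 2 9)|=|(0 5 6 13 7 8 4 2 9)|=9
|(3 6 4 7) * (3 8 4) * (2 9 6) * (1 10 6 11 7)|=|(1 10 6 3 2 9 11 7 8 4)|=10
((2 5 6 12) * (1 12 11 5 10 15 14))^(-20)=(1 15 2)(5 6 11)(10 12 14)=[0, 15, 1, 3, 4, 6, 11, 7, 8, 9, 12, 5, 14, 13, 10, 2]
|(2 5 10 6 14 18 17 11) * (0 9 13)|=|(0 9 13)(2 5 10 6 14 18 17 11)|=24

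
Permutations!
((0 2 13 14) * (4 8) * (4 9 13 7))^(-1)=(0 14 13 9 8 4 7 2)=[14, 1, 0, 3, 7, 5, 6, 2, 4, 8, 10, 11, 12, 9, 13]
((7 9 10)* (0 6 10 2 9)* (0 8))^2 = [10, 1, 2, 3, 4, 5, 7, 0, 6, 9, 8] = (0 10 8 6 7)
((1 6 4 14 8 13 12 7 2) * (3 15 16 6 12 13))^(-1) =(1 2 7 12)(3 8 14 4 6 16 15) =[0, 2, 7, 8, 6, 5, 16, 12, 14, 9, 10, 11, 1, 13, 4, 3, 15]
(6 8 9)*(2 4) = (2 4)(6 8 9) = [0, 1, 4, 3, 2, 5, 8, 7, 9, 6]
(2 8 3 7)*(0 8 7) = (0 8 3)(2 7) = [8, 1, 7, 0, 4, 5, 6, 2, 3]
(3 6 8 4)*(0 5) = [5, 1, 2, 6, 3, 0, 8, 7, 4] = (0 5)(3 6 8 4)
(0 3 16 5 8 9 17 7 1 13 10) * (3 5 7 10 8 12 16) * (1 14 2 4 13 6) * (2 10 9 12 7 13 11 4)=[5, 6, 2, 3, 11, 7, 1, 14, 12, 17, 0, 4, 16, 8, 10, 15, 13, 9]=(0 5 7 14 10)(1 6)(4 11)(8 12 16 13)(9 17)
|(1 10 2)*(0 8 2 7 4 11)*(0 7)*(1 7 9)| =|(0 8 2 7 4 11 9 1 10)| =9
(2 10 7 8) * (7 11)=(2 10 11 7 8)=[0, 1, 10, 3, 4, 5, 6, 8, 2, 9, 11, 7]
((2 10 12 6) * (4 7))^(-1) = (2 6 12 10)(4 7) = [0, 1, 6, 3, 7, 5, 12, 4, 8, 9, 2, 11, 10]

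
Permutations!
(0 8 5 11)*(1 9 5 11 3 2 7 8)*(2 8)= (0 1 9 5 3 8 11)(2 7)= [1, 9, 7, 8, 4, 3, 6, 2, 11, 5, 10, 0]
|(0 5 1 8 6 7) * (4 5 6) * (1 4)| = 6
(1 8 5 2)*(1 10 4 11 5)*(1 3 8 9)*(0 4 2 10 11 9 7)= (0 4 9 1 7)(2 11 5 10)(3 8)= [4, 7, 11, 8, 9, 10, 6, 0, 3, 1, 2, 5]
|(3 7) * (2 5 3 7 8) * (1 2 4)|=|(1 2 5 3 8 4)|=6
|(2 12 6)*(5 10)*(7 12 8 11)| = 6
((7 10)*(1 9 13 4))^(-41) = (1 4 13 9)(7 10) = [0, 4, 2, 3, 13, 5, 6, 10, 8, 1, 7, 11, 12, 9]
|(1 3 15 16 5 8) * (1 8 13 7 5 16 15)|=|(16)(1 3)(5 13 7)|=6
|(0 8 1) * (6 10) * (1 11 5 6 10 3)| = |(0 8 11 5 6 3 1)| = 7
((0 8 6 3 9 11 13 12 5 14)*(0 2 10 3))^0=(14)=[0, 1, 2, 3, 4, 5, 6, 7, 8, 9, 10, 11, 12, 13, 14]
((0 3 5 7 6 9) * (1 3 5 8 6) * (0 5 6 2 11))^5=(0 1)(2 5)(3 6)(7 11)(8 9)=[1, 0, 5, 6, 4, 2, 3, 11, 9, 8, 10, 7]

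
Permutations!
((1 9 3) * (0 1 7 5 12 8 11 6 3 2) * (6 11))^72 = [0, 1, 2, 3, 4, 5, 6, 7, 8, 9, 10, 11, 12] = (12)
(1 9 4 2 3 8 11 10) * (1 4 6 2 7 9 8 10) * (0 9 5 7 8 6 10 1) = (0 9 10 4 8 11)(1 6 2 3)(5 7) = [9, 6, 3, 1, 8, 7, 2, 5, 11, 10, 4, 0]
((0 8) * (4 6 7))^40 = [0, 1, 2, 3, 6, 5, 7, 4, 8] = (8)(4 6 7)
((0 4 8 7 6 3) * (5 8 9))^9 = (0 4 9 5 8 7 6 3) = [4, 1, 2, 0, 9, 8, 3, 6, 7, 5]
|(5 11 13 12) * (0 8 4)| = |(0 8 4)(5 11 13 12)| = 12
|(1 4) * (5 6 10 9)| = |(1 4)(5 6 10 9)| = 4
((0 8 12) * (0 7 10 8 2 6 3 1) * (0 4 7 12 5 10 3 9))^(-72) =[0, 1, 2, 3, 4, 5, 6, 7, 8, 9, 10, 11, 12] =(12)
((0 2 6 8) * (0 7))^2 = (0 6 7 2 8) = [6, 1, 8, 3, 4, 5, 7, 2, 0]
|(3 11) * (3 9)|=|(3 11 9)|=3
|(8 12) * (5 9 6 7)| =4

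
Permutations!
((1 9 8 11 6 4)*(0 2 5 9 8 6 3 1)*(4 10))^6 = [4, 11, 0, 8, 10, 2, 9, 7, 3, 5, 6, 1] = (0 4 10 6 9 5 2)(1 11)(3 8)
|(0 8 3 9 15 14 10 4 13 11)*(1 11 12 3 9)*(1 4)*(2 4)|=|(0 8 9 15 14 10 1 11)(2 4 13 12 3)|=40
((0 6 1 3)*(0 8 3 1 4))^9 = [0, 1, 2, 8, 4, 5, 6, 7, 3] = (3 8)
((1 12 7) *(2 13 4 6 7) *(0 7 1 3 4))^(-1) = (0 13 2 12 1 6 4 3 7) = [13, 6, 12, 7, 3, 5, 4, 0, 8, 9, 10, 11, 1, 2]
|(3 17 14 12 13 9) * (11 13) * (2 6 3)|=9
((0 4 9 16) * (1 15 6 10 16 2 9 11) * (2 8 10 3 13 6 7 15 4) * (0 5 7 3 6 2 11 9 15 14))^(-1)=(0 14 7 5 16 10 8 9 4 1 11)(2 13 3 15)=[14, 11, 13, 15, 1, 16, 6, 5, 9, 4, 8, 0, 12, 3, 7, 2, 10]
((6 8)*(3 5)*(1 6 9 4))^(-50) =(9) =[0, 1, 2, 3, 4, 5, 6, 7, 8, 9]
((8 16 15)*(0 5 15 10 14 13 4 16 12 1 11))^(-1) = (0 11 1 12 8 15 5)(4 13 14 10 16) = [11, 12, 2, 3, 13, 0, 6, 7, 15, 9, 16, 1, 8, 14, 10, 5, 4]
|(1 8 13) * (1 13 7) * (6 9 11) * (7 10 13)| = 15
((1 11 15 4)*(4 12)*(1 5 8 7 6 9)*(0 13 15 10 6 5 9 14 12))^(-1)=(0 15 13)(1 9 4 12 14 6 10 11)(5 7 8)=[15, 9, 2, 3, 12, 7, 10, 8, 5, 4, 11, 1, 14, 0, 6, 13]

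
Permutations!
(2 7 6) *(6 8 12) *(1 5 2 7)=[0, 5, 1, 3, 4, 2, 7, 8, 12, 9, 10, 11, 6]=(1 5 2)(6 7 8 12)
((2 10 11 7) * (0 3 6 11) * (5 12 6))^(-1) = (0 10 2 7 11 6 12 5 3) = [10, 1, 7, 0, 4, 3, 12, 11, 8, 9, 2, 6, 5]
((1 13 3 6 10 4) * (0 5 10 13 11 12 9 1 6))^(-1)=(0 3 13 6 4 10 5)(1 9 12 11)=[3, 9, 2, 13, 10, 0, 4, 7, 8, 12, 5, 1, 11, 6]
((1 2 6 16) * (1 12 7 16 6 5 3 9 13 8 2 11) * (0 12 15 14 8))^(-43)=[14, 11, 0, 7, 4, 12, 6, 2, 13, 16, 10, 1, 8, 15, 9, 3, 5]=(0 14 9 16 5 12 8 13 15 3 7 2)(1 11)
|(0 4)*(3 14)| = 2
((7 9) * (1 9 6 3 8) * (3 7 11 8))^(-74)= (1 11)(8 9)= [0, 11, 2, 3, 4, 5, 6, 7, 9, 8, 10, 1]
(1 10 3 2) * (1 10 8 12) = [0, 8, 10, 2, 4, 5, 6, 7, 12, 9, 3, 11, 1] = (1 8 12)(2 10 3)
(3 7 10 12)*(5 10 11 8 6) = (3 7 11 8 6 5 10 12) = [0, 1, 2, 7, 4, 10, 5, 11, 6, 9, 12, 8, 3]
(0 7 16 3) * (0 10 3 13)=(0 7 16 13)(3 10)=[7, 1, 2, 10, 4, 5, 6, 16, 8, 9, 3, 11, 12, 0, 14, 15, 13]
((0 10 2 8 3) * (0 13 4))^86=(0 2 3 4 10 8 13)=[2, 1, 3, 4, 10, 5, 6, 7, 13, 9, 8, 11, 12, 0]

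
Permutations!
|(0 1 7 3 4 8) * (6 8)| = |(0 1 7 3 4 6 8)| = 7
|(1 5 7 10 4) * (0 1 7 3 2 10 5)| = |(0 1)(2 10 4 7 5 3)| = 6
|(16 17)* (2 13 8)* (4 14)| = |(2 13 8)(4 14)(16 17)| = 6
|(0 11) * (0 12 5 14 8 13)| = |(0 11 12 5 14 8 13)| = 7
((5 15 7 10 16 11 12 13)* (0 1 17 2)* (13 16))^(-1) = (0 2 17 1)(5 13 10 7 15)(11 16 12) = [2, 0, 17, 3, 4, 13, 6, 15, 8, 9, 7, 16, 11, 10, 14, 5, 12, 1]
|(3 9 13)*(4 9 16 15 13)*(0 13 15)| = 4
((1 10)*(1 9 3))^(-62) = [0, 9, 2, 10, 4, 5, 6, 7, 8, 1, 3] = (1 9)(3 10)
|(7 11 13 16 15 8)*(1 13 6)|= |(1 13 16 15 8 7 11 6)|= 8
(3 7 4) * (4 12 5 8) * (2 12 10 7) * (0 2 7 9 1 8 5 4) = (0 2 12 4 3 7 10 9 1 8) = [2, 8, 12, 7, 3, 5, 6, 10, 0, 1, 9, 11, 4]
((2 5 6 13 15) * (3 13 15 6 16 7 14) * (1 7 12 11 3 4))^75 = (1 4 14 7)(2 12 13)(3 15 16)(5 11 6) = [0, 4, 12, 15, 14, 11, 5, 1, 8, 9, 10, 6, 13, 2, 7, 16, 3]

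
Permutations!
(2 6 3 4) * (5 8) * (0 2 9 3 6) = (0 2)(3 4 9)(5 8) = [2, 1, 0, 4, 9, 8, 6, 7, 5, 3]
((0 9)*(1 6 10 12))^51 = (0 9)(1 12 10 6) = [9, 12, 2, 3, 4, 5, 1, 7, 8, 0, 6, 11, 10]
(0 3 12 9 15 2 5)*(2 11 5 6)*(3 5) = (0 5)(2 6)(3 12 9 15 11) = [5, 1, 6, 12, 4, 0, 2, 7, 8, 15, 10, 3, 9, 13, 14, 11]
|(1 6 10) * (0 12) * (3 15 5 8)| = 12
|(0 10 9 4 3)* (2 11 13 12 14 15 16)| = 35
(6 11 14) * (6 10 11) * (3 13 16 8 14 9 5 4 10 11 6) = (3 13 16 8 14 11 9 5 4 10 6) = [0, 1, 2, 13, 10, 4, 3, 7, 14, 5, 6, 9, 12, 16, 11, 15, 8]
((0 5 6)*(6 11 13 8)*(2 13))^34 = [6, 1, 11, 3, 4, 0, 8, 7, 13, 9, 10, 5, 12, 2] = (0 6 8 13 2 11 5)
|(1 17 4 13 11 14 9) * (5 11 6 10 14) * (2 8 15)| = 24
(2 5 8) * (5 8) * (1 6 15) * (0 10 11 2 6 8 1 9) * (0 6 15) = (0 10 11 2 1 8 15 9 6) = [10, 8, 1, 3, 4, 5, 0, 7, 15, 6, 11, 2, 12, 13, 14, 9]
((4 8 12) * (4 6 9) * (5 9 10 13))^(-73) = (4 9 5 13 10 6 12 8) = [0, 1, 2, 3, 9, 13, 12, 7, 4, 5, 6, 11, 8, 10]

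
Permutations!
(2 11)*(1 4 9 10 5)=[0, 4, 11, 3, 9, 1, 6, 7, 8, 10, 5, 2]=(1 4 9 10 5)(2 11)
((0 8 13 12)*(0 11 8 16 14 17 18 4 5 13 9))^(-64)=(0 12 18)(4 16 11)(5 14 8)(9 13 17)=[12, 1, 2, 3, 16, 14, 6, 7, 5, 13, 10, 4, 18, 17, 8, 15, 11, 9, 0]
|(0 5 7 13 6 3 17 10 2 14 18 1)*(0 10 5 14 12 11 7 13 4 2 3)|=|(0 14 18 1 10 3 17 5 13 6)(2 12 11 7 4)|=10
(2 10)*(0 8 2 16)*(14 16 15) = [8, 1, 10, 3, 4, 5, 6, 7, 2, 9, 15, 11, 12, 13, 16, 14, 0] = (0 8 2 10 15 14 16)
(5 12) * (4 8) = (4 8)(5 12) = [0, 1, 2, 3, 8, 12, 6, 7, 4, 9, 10, 11, 5]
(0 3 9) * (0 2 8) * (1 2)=(0 3 9 1 2 8)=[3, 2, 8, 9, 4, 5, 6, 7, 0, 1]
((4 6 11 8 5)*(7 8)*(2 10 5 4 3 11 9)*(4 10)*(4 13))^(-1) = (2 9 6 4 13)(3 5 10 8 7 11) = [0, 1, 9, 5, 13, 10, 4, 11, 7, 6, 8, 3, 12, 2]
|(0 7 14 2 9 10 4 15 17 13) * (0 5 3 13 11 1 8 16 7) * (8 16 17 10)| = |(1 16 7 14 2 9 8 17 11)(3 13 5)(4 15 10)| = 9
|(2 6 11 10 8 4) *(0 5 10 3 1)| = 10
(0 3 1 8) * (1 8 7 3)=[1, 7, 2, 8, 4, 5, 6, 3, 0]=(0 1 7 3 8)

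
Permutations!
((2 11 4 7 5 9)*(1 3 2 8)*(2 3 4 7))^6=(1 9 7 2)(4 8 5 11)=[0, 9, 1, 3, 8, 11, 6, 2, 5, 7, 10, 4]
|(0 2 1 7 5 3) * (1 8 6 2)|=|(0 1 7 5 3)(2 8 6)|=15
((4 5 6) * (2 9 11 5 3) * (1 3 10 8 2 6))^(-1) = (1 5 11 9 2 8 10 4 6 3) = [0, 5, 8, 1, 6, 11, 3, 7, 10, 2, 4, 9]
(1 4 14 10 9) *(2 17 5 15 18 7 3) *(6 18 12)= (1 4 14 10 9)(2 17 5 15 12 6 18 7 3)= [0, 4, 17, 2, 14, 15, 18, 3, 8, 1, 9, 11, 6, 13, 10, 12, 16, 5, 7]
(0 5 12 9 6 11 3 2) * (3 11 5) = (0 3 2)(5 12 9 6) = [3, 1, 0, 2, 4, 12, 5, 7, 8, 6, 10, 11, 9]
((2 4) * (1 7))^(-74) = [0, 1, 2, 3, 4, 5, 6, 7] = (7)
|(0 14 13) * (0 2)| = |(0 14 13 2)| = 4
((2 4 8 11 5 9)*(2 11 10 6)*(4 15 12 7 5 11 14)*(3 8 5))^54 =(2 10 3 12)(4 9)(5 14)(6 8 7 15) =[0, 1, 10, 12, 9, 14, 8, 15, 7, 4, 3, 11, 2, 13, 5, 6]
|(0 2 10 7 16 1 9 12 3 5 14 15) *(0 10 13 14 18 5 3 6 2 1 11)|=|(0 1 9 12 6 2 13 14 15 10 7 16 11)(5 18)|=26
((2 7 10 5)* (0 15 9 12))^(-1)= (0 12 9 15)(2 5 10 7)= [12, 1, 5, 3, 4, 10, 6, 2, 8, 15, 7, 11, 9, 13, 14, 0]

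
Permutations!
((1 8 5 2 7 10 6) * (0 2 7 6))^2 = [6, 5, 1, 3, 4, 10, 8, 0, 7, 9, 2] = (0 6 8 7)(1 5 10 2)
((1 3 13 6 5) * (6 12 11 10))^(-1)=(1 5 6 10 11 12 13 3)=[0, 5, 2, 1, 4, 6, 10, 7, 8, 9, 11, 12, 13, 3]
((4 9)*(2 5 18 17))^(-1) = (2 17 18 5)(4 9) = [0, 1, 17, 3, 9, 2, 6, 7, 8, 4, 10, 11, 12, 13, 14, 15, 16, 18, 5]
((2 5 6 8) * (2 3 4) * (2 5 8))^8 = (2 3 5)(4 6 8) = [0, 1, 3, 5, 6, 2, 8, 7, 4]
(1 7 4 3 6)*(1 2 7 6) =[0, 6, 7, 1, 3, 5, 2, 4] =(1 6 2 7 4 3)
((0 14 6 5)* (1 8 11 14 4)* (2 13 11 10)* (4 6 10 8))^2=[5, 1, 11, 3, 4, 6, 0, 7, 8, 9, 13, 10, 12, 14, 2]=(0 5 6)(2 11 10 13 14)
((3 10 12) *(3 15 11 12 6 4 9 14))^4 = (3 9 6)(4 10 14)(11 12 15) = [0, 1, 2, 9, 10, 5, 3, 7, 8, 6, 14, 12, 15, 13, 4, 11]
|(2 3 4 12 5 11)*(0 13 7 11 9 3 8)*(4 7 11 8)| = 11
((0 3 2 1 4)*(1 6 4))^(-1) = (0 4 6 2 3) = [4, 1, 3, 0, 6, 5, 2]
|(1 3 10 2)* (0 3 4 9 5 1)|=|(0 3 10 2)(1 4 9 5)|=4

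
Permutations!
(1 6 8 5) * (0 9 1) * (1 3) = [9, 6, 2, 1, 4, 0, 8, 7, 5, 3] = (0 9 3 1 6 8 5)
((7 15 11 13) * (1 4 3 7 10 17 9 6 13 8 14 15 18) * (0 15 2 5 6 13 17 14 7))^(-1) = (0 3 4 1 18 7 8 11 15)(2 14 10 13 9 17 6 5) = [3, 18, 14, 4, 1, 2, 5, 8, 11, 17, 13, 15, 12, 9, 10, 0, 16, 6, 7]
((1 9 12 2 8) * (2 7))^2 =[0, 12, 1, 3, 4, 5, 6, 8, 9, 7, 10, 11, 2] =(1 12 2)(7 8 9)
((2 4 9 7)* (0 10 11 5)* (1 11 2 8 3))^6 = (0 8 10 3 2 1 4 11 9 5 7) = [8, 4, 1, 2, 11, 7, 6, 0, 10, 5, 3, 9]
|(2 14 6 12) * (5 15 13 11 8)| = |(2 14 6 12)(5 15 13 11 8)| = 20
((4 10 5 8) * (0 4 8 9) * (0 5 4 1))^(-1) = [1, 0, 2, 3, 10, 9, 6, 7, 8, 5, 4] = (0 1)(4 10)(5 9)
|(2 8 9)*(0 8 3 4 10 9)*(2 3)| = 4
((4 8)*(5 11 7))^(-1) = (4 8)(5 7 11) = [0, 1, 2, 3, 8, 7, 6, 11, 4, 9, 10, 5]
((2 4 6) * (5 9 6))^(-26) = (2 6 9 5 4) = [0, 1, 6, 3, 2, 4, 9, 7, 8, 5]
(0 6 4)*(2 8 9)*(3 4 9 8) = (0 6 9 2 3 4) = [6, 1, 3, 4, 0, 5, 9, 7, 8, 2]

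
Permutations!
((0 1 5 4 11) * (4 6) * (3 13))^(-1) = (0 11 4 6 5 1)(3 13) = [11, 0, 2, 13, 6, 1, 5, 7, 8, 9, 10, 4, 12, 3]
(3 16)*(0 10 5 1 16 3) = [10, 16, 2, 3, 4, 1, 6, 7, 8, 9, 5, 11, 12, 13, 14, 15, 0] = (0 10 5 1 16)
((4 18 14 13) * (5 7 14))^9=(4 7)(5 13)(14 18)=[0, 1, 2, 3, 7, 13, 6, 4, 8, 9, 10, 11, 12, 5, 18, 15, 16, 17, 14]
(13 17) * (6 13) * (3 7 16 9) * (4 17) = [0, 1, 2, 7, 17, 5, 13, 16, 8, 3, 10, 11, 12, 4, 14, 15, 9, 6] = (3 7 16 9)(4 17 6 13)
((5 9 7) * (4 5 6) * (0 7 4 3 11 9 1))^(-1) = [1, 5, 2, 6, 9, 4, 7, 0, 8, 11, 10, 3] = (0 1 5 4 9 11 3 6 7)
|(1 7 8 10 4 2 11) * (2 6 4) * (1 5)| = 14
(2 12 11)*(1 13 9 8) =(1 13 9 8)(2 12 11) =[0, 13, 12, 3, 4, 5, 6, 7, 1, 8, 10, 2, 11, 9]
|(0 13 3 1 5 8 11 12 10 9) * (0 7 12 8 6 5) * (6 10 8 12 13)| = 9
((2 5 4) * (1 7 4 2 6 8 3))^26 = (1 4 8)(3 7 6) = [0, 4, 2, 7, 8, 5, 3, 6, 1]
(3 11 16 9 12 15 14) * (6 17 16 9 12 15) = (3 11 9 15 14)(6 17 16 12) = [0, 1, 2, 11, 4, 5, 17, 7, 8, 15, 10, 9, 6, 13, 3, 14, 12, 16]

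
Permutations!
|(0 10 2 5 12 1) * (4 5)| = 7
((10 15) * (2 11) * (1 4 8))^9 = (2 11)(10 15) = [0, 1, 11, 3, 4, 5, 6, 7, 8, 9, 15, 2, 12, 13, 14, 10]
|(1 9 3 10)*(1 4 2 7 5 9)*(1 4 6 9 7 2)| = 4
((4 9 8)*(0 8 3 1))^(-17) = (0 8 4 9 3 1) = [8, 0, 2, 1, 9, 5, 6, 7, 4, 3]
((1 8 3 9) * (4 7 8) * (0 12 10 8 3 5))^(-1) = [5, 9, 2, 7, 1, 8, 6, 4, 10, 3, 12, 11, 0] = (0 5 8 10 12)(1 9 3 7 4)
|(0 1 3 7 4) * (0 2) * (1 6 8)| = |(0 6 8 1 3 7 4 2)| = 8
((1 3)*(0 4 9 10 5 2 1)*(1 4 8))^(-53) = [3, 8, 9, 1, 10, 4, 6, 7, 0, 5, 2] = (0 3 1 8)(2 9 5 4 10)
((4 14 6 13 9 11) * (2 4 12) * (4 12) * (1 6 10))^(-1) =(1 10 14 4 11 9 13 6)(2 12) =[0, 10, 12, 3, 11, 5, 1, 7, 8, 13, 14, 9, 2, 6, 4]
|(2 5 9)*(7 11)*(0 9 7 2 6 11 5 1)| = 6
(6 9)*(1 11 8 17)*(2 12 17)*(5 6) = (1 11 8 2 12 17)(5 6 9) = [0, 11, 12, 3, 4, 6, 9, 7, 2, 5, 10, 8, 17, 13, 14, 15, 16, 1]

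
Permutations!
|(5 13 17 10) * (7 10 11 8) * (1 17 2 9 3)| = |(1 17 11 8 7 10 5 13 2 9 3)| = 11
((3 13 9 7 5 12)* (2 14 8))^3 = (14)(3 7)(5 13)(9 12) = [0, 1, 2, 7, 4, 13, 6, 3, 8, 12, 10, 11, 9, 5, 14]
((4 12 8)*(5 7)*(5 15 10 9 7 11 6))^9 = (7 15 10 9) = [0, 1, 2, 3, 4, 5, 6, 15, 8, 7, 9, 11, 12, 13, 14, 10]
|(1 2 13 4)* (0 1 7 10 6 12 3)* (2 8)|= |(0 1 8 2 13 4 7 10 6 12 3)|= 11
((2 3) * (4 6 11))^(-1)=(2 3)(4 11 6)=[0, 1, 3, 2, 11, 5, 4, 7, 8, 9, 10, 6]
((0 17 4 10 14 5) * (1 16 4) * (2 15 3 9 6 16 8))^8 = (0 6 1 4 2 14 3)(5 9 17 16 8 10 15) = [6, 4, 14, 0, 2, 9, 1, 7, 10, 17, 15, 11, 12, 13, 3, 5, 8, 16]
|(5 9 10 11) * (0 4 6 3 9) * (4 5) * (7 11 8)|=|(0 5)(3 9 10 8 7 11 4 6)|=8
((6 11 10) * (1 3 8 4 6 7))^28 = (1 6)(3 11)(4 7)(8 10) = [0, 6, 2, 11, 7, 5, 1, 4, 10, 9, 8, 3]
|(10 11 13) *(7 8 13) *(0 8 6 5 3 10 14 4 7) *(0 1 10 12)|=|(0 8 13 14 4 7 6 5 3 12)(1 10 11)|=30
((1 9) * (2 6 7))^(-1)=(1 9)(2 7 6)=[0, 9, 7, 3, 4, 5, 2, 6, 8, 1]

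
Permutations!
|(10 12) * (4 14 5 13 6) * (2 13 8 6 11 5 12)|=|(2 13 11 5 8 6 4 14 12 10)|=10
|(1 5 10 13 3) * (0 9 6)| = |(0 9 6)(1 5 10 13 3)| = 15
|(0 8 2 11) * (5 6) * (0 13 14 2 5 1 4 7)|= |(0 8 5 6 1 4 7)(2 11 13 14)|= 28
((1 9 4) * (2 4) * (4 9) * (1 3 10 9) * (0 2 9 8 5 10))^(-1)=[3, 2, 0, 4, 1, 8, 6, 7, 10, 9, 5]=(0 3 4 1 2)(5 8 10)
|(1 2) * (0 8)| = 2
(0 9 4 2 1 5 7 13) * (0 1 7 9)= [0, 5, 7, 3, 2, 9, 6, 13, 8, 4, 10, 11, 12, 1]= (1 5 9 4 2 7 13)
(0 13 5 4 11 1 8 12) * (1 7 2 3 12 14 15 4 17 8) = [13, 1, 3, 12, 11, 17, 6, 2, 14, 9, 10, 7, 0, 5, 15, 4, 16, 8] = (0 13 5 17 8 14 15 4 11 7 2 3 12)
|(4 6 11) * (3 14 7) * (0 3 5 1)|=|(0 3 14 7 5 1)(4 6 11)|=6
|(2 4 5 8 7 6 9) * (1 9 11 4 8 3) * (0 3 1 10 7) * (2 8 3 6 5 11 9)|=|(0 6 9 8)(1 2 3 10 7 5)(4 11)|=12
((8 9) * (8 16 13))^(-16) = (16) = [0, 1, 2, 3, 4, 5, 6, 7, 8, 9, 10, 11, 12, 13, 14, 15, 16]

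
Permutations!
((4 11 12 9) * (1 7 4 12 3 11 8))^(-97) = (1 8 4 7)(3 11)(9 12) = [0, 8, 2, 11, 7, 5, 6, 1, 4, 12, 10, 3, 9]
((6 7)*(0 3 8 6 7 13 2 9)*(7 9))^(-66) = (0 7 13 8)(2 6 3 9) = [7, 1, 6, 9, 4, 5, 3, 13, 0, 2, 10, 11, 12, 8]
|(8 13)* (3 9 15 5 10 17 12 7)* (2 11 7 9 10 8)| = |(2 11 7 3 10 17 12 9 15 5 8 13)| = 12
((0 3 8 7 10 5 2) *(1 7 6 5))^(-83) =(0 3 8 6 5 2)(1 7 10) =[3, 7, 0, 8, 4, 2, 5, 10, 6, 9, 1]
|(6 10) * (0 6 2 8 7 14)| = 7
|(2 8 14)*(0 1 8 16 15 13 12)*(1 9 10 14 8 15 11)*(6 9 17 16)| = 40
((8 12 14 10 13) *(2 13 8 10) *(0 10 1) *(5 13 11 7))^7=(0 7 12 1 11 8 13 2 10 5 14)=[7, 11, 10, 3, 4, 14, 6, 12, 13, 9, 5, 8, 1, 2, 0]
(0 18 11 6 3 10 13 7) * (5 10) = [18, 1, 2, 5, 4, 10, 3, 0, 8, 9, 13, 6, 12, 7, 14, 15, 16, 17, 11] = (0 18 11 6 3 5 10 13 7)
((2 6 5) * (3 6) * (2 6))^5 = (2 3)(5 6) = [0, 1, 3, 2, 4, 6, 5]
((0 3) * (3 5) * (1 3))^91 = (0 3 1 5) = [3, 5, 2, 1, 4, 0]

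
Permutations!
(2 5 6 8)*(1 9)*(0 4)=(0 4)(1 9)(2 5 6 8)=[4, 9, 5, 3, 0, 6, 8, 7, 2, 1]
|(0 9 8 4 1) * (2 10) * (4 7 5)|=|(0 9 8 7 5 4 1)(2 10)|=14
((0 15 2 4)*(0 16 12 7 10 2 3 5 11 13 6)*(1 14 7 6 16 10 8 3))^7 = (0 5 15 11 1 13 14 16 7 12 8 6 3)(2 4 10) = [5, 13, 4, 0, 10, 15, 3, 12, 6, 9, 2, 1, 8, 14, 16, 11, 7]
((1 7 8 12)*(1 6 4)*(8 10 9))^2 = (1 10 8 6)(4 7 9 12) = [0, 10, 2, 3, 7, 5, 1, 9, 6, 12, 8, 11, 4]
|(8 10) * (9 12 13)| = 6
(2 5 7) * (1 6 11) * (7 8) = (1 6 11)(2 5 8 7) = [0, 6, 5, 3, 4, 8, 11, 2, 7, 9, 10, 1]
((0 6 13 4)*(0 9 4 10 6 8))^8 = [0, 1, 2, 3, 4, 5, 10, 7, 8, 9, 13, 11, 12, 6] = (6 10 13)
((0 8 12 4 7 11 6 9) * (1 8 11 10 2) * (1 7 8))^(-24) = (12) = [0, 1, 2, 3, 4, 5, 6, 7, 8, 9, 10, 11, 12]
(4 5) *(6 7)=(4 5)(6 7)=[0, 1, 2, 3, 5, 4, 7, 6]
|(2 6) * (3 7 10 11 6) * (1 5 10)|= |(1 5 10 11 6 2 3 7)|= 8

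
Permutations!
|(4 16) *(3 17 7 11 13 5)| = |(3 17 7 11 13 5)(4 16)| = 6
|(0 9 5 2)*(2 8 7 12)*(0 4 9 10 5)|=9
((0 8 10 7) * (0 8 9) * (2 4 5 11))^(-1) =(0 9)(2 11 5 4)(7 10 8) =[9, 1, 11, 3, 2, 4, 6, 10, 7, 0, 8, 5]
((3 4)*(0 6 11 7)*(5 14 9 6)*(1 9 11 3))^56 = (0 5 14 11 7)(1 9 6 3 4) = [5, 9, 2, 4, 1, 14, 3, 0, 8, 6, 10, 7, 12, 13, 11]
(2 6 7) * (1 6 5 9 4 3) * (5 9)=(1 6 7 2 9 4 3)=[0, 6, 9, 1, 3, 5, 7, 2, 8, 4]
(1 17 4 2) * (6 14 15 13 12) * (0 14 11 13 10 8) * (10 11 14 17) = (0 17 4 2 1 10 8)(6 14 15 11 13 12) = [17, 10, 1, 3, 2, 5, 14, 7, 0, 9, 8, 13, 6, 12, 15, 11, 16, 4]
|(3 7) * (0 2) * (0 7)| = 4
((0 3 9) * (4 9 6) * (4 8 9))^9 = (0 9 8 6 3) = [9, 1, 2, 0, 4, 5, 3, 7, 6, 8]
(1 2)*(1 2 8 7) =(1 8 7) =[0, 8, 2, 3, 4, 5, 6, 1, 7]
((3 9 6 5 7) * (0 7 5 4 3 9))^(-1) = [3, 1, 2, 4, 6, 5, 9, 0, 8, 7] = (0 3 4 6 9 7)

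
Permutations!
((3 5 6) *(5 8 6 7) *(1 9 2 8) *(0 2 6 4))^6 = (0 8)(1 6)(2 4)(3 9) = [8, 6, 4, 9, 2, 5, 1, 7, 0, 3]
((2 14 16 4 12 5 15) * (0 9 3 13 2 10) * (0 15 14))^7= (0 3 2 9 13)(4 5 16 12 14)(10 15)= [3, 1, 9, 2, 5, 16, 6, 7, 8, 13, 15, 11, 14, 0, 4, 10, 12]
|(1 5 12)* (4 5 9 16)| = |(1 9 16 4 5 12)| = 6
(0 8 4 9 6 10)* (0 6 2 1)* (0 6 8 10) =(0 10 8 4 9 2 1 6) =[10, 6, 1, 3, 9, 5, 0, 7, 4, 2, 8]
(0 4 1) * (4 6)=(0 6 4 1)=[6, 0, 2, 3, 1, 5, 4]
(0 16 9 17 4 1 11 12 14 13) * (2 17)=(0 16 9 2 17 4 1 11 12 14 13)=[16, 11, 17, 3, 1, 5, 6, 7, 8, 2, 10, 12, 14, 0, 13, 15, 9, 4]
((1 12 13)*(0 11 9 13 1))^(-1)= (0 13 9 11)(1 12)= [13, 12, 2, 3, 4, 5, 6, 7, 8, 11, 10, 0, 1, 9]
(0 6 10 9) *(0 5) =(0 6 10 9 5) =[6, 1, 2, 3, 4, 0, 10, 7, 8, 5, 9]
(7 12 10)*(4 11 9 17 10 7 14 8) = [0, 1, 2, 3, 11, 5, 6, 12, 4, 17, 14, 9, 7, 13, 8, 15, 16, 10] = (4 11 9 17 10 14 8)(7 12)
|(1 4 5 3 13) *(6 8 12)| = 15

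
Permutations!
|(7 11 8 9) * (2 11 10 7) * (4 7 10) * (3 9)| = |(2 11 8 3 9)(4 7)| = 10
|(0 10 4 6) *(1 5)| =|(0 10 4 6)(1 5)| =4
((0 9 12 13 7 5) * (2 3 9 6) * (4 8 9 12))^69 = (0 13 2 5 12 6 7 3) = [13, 1, 5, 0, 4, 12, 7, 3, 8, 9, 10, 11, 6, 2]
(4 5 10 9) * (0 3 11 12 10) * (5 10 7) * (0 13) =(0 3 11 12 7 5 13)(4 10 9) =[3, 1, 2, 11, 10, 13, 6, 5, 8, 4, 9, 12, 7, 0]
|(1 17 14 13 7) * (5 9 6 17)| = 8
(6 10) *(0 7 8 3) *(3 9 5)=[7, 1, 2, 0, 4, 3, 10, 8, 9, 5, 6]=(0 7 8 9 5 3)(6 10)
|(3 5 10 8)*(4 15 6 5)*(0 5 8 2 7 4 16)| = |(0 5 10 2 7 4 15 6 8 3 16)| = 11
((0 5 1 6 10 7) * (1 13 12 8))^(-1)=(0 7 10 6 1 8 12 13 5)=[7, 8, 2, 3, 4, 0, 1, 10, 12, 9, 6, 11, 13, 5]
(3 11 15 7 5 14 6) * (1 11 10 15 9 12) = (1 11 9 12)(3 10 15 7 5 14 6) = [0, 11, 2, 10, 4, 14, 3, 5, 8, 12, 15, 9, 1, 13, 6, 7]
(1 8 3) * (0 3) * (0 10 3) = (1 8 10 3) = [0, 8, 2, 1, 4, 5, 6, 7, 10, 9, 3]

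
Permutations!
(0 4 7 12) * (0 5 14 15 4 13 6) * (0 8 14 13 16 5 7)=(0 16 5 13 6 8 14 15 4)(7 12)=[16, 1, 2, 3, 0, 13, 8, 12, 14, 9, 10, 11, 7, 6, 15, 4, 5]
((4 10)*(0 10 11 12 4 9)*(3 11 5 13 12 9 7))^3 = (0 3)(4 12 13 5)(7 9)(10 11) = [3, 1, 2, 0, 12, 4, 6, 9, 8, 7, 11, 10, 13, 5]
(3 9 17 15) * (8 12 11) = (3 9 17 15)(8 12 11) = [0, 1, 2, 9, 4, 5, 6, 7, 12, 17, 10, 8, 11, 13, 14, 3, 16, 15]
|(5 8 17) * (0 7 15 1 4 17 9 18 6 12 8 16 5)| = 30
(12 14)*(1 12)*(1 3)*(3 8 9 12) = (1 3)(8 9 12 14) = [0, 3, 2, 1, 4, 5, 6, 7, 9, 12, 10, 11, 14, 13, 8]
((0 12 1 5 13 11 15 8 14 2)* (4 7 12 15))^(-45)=[0, 4, 2, 3, 5, 7, 6, 13, 8, 9, 10, 1, 11, 12, 14, 15]=(15)(1 4 5 7 13 12 11)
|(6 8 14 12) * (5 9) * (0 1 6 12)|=|(0 1 6 8 14)(5 9)|=10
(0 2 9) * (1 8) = (0 2 9)(1 8) = [2, 8, 9, 3, 4, 5, 6, 7, 1, 0]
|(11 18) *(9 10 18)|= 4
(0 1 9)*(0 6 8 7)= (0 1 9 6 8 7)= [1, 9, 2, 3, 4, 5, 8, 0, 7, 6]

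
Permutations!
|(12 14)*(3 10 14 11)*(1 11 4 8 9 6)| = |(1 11 3 10 14 12 4 8 9 6)| = 10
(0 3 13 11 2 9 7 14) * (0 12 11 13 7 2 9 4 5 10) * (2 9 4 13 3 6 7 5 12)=(0 6 7 14 2 13 3 5 10)(4 12 11)=[6, 1, 13, 5, 12, 10, 7, 14, 8, 9, 0, 4, 11, 3, 2]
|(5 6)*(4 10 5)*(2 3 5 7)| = |(2 3 5 6 4 10 7)| = 7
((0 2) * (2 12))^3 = [0, 1, 2, 3, 4, 5, 6, 7, 8, 9, 10, 11, 12] = (12)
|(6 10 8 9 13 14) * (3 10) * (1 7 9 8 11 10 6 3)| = 14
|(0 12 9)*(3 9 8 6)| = 6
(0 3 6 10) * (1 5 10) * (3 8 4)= (0 8 4 3 6 1 5 10)= [8, 5, 2, 6, 3, 10, 1, 7, 4, 9, 0]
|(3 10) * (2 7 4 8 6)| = |(2 7 4 8 6)(3 10)| = 10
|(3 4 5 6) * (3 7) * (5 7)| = |(3 4 7)(5 6)| = 6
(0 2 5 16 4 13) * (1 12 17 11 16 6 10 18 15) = [2, 12, 5, 3, 13, 6, 10, 7, 8, 9, 18, 16, 17, 0, 14, 1, 4, 11, 15] = (0 2 5 6 10 18 15 1 12 17 11 16 4 13)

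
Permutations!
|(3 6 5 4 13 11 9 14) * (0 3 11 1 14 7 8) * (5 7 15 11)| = |(0 3 6 7 8)(1 14 5 4 13)(9 15 11)| = 15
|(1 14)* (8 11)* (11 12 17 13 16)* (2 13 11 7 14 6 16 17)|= |(1 6 16 7 14)(2 13 17 11 8 12)|= 30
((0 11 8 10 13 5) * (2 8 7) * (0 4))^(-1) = (0 4 5 13 10 8 2 7 11) = [4, 1, 7, 3, 5, 13, 6, 11, 2, 9, 8, 0, 12, 10]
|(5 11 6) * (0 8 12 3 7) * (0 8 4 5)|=|(0 4 5 11 6)(3 7 8 12)|=20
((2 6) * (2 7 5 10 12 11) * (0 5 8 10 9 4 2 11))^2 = (0 9 2 7 10)(4 6 8 12 5) = [9, 1, 7, 3, 6, 4, 8, 10, 12, 2, 0, 11, 5]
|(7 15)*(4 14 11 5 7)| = 6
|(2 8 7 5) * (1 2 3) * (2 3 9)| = |(1 3)(2 8 7 5 9)| = 10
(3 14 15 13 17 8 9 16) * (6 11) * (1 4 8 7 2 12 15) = [0, 4, 12, 14, 8, 5, 11, 2, 9, 16, 10, 6, 15, 17, 1, 13, 3, 7] = (1 4 8 9 16 3 14)(2 12 15 13 17 7)(6 11)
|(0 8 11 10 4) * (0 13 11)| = |(0 8)(4 13 11 10)| = 4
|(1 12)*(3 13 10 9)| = |(1 12)(3 13 10 9)| = 4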